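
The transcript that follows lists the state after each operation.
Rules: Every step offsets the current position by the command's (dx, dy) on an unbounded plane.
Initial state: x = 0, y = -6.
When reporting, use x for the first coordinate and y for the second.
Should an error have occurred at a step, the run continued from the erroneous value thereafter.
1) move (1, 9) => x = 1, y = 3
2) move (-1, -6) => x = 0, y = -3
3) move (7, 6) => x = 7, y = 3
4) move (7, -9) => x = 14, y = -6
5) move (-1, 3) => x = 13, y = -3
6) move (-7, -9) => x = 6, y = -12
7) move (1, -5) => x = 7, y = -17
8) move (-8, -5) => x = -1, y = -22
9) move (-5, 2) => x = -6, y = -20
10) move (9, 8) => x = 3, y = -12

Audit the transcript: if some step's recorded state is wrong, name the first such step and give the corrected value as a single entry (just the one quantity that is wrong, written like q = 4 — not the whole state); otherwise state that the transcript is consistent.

no error

1. x = 0 + (1) = 1, y = -6 + (9) = 3 (checks out)
2. x = 1 + (-1) = 0, y = 3 + (-6) = -3 (same as recorded)
3. x = 0 + (7) = 7, y = -3 + (6) = 3 (exactly as logged)
4. x = 7 + (7) = 14, y = 3 + (-9) = -6 (confirmed correct)
5. x = 14 + (-1) = 13, y = -6 + (3) = -3 (checks out)
6. x = 13 + (-7) = 6, y = -3 + (-9) = -12 (matches)
7. x = 6 + (1) = 7, y = -12 + (-5) = -17 (in agreement)
8. x = 7 + (-8) = -1, y = -17 + (-5) = -22 (matches)
9. x = -1 + (-5) = -6, y = -22 + (2) = -20 (exactly as logged)
10. x = -6 + (9) = 3, y = -20 + (8) = -12 (same as recorded)
Nothing is out of place; the run is error-free.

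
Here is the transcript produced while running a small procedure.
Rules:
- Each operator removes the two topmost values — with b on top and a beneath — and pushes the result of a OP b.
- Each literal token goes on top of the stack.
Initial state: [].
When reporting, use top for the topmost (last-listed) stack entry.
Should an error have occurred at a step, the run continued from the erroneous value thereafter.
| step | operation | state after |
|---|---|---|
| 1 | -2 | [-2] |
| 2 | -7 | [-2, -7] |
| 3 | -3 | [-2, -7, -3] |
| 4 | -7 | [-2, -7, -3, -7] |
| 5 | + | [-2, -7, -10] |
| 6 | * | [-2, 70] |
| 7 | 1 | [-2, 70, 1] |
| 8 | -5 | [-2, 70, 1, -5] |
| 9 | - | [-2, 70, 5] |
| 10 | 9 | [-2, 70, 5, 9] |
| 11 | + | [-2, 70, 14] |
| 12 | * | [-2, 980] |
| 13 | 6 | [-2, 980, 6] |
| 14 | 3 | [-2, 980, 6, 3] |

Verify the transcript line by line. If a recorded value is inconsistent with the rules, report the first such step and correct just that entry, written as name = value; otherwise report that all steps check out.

1. push -2: top = -2 (verified)
2. push -7: top = -7 (agrees with the transcript)
3. push -3: top = -3 (verified)
4. push -7: top = -7 (no discrepancy)
5. -3 + -7 = -10 (matches)
6. -7 * -10 = 70 (confirmed correct)
7. push 1: top = 1 (matches)
8. push -5: top = -5 (confirmed correct)
9. 1 - -5 = 6 (not what was recorded)
First incorrect step: 9; the correct value is top = 6.

step 9, top = 6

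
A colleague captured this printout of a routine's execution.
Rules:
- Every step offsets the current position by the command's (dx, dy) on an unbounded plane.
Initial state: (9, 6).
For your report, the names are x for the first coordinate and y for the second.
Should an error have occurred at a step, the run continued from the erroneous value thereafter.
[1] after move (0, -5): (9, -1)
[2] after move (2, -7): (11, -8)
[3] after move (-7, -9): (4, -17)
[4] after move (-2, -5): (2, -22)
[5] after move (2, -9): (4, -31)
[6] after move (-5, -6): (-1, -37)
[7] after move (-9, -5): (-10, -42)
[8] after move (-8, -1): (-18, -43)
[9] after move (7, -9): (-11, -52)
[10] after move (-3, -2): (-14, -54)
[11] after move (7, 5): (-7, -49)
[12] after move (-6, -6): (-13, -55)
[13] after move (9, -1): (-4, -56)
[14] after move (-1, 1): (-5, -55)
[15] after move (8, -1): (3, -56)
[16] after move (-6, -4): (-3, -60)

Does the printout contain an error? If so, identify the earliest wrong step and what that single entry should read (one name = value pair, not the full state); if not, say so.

Recomputing the run from the initial state:
step 1: x = 9, y = 1
step 2: x = 11, y = -6
step 3: x = 4, y = -15
step 4: x = 2, y = -20
step 5: x = 4, y = -29
step 6: x = -1, y = -35
step 7: x = -10, y = -40
step 8: x = -18, y = -41
step 9: x = -11, y = -50
step 10: x = -14, y = -52
step 11: x = -7, y = -47
step 12: x = -13, y = -53
step 13: x = -4, y = -54
step 14: x = -5, y = -53
step 15: x = 3, y = -54
step 16: x = -3, y = -58
The first disagreement with the printout is at step 1, where the value should be y = 1.

step 1, y = 1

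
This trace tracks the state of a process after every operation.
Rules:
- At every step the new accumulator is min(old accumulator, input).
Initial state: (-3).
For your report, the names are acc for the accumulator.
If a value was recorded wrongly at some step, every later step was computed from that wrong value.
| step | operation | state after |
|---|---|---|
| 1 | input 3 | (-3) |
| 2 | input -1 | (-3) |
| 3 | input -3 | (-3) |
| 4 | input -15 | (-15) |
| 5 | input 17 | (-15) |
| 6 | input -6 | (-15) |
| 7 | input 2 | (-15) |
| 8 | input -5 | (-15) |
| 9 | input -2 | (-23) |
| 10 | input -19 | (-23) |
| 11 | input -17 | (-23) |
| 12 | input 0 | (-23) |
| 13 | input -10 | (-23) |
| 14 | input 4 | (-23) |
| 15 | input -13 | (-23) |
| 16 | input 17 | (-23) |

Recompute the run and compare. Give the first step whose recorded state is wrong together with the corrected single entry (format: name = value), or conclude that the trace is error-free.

step 9, acc = -15

Recomputing the run from the initial state:
step 1: acc = -3
step 2: acc = -3
step 3: acc = -3
step 4: acc = -15
step 5: acc = -15
step 6: acc = -15
step 7: acc = -15
step 8: acc = -15
step 9: acc = -15
step 10: acc = -19
step 11: acc = -19
step 12: acc = -19
step 13: acc = -19
step 14: acc = -19
step 15: acc = -19
step 16: acc = -19
The first disagreement with the trace is at step 9, where the value should be acc = -15.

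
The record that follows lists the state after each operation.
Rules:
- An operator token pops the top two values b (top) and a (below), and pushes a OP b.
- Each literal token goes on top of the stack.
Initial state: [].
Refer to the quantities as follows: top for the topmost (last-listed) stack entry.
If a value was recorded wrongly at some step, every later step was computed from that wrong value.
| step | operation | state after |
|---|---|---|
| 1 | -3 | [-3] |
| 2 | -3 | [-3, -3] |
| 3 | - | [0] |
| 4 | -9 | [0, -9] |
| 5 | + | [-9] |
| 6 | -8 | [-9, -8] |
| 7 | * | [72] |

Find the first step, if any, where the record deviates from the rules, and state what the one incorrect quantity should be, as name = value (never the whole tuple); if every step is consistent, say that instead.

Recomputing the run from the initial state:
step 1: [-3]
step 2: [-3, -3]
step 3: [0]
step 4: [0, -9]
step 5: [-9]
step 6: [-9, -8]
step 7: [72]
This matches the record at every step.

no error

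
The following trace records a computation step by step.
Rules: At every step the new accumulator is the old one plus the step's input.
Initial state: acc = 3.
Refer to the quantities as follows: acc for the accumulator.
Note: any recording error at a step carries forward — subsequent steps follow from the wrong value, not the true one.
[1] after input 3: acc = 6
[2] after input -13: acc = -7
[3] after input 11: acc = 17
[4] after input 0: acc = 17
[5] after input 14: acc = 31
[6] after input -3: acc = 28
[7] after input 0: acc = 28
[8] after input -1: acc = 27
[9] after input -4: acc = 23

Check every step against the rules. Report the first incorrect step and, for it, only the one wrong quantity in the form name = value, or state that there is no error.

Recomputing the run from the initial state:
step 1: acc = 6
step 2: acc = -7
step 3: acc = 4
step 4: acc = 4
step 5: acc = 18
step 6: acc = 15
step 7: acc = 15
step 8: acc = 14
step 9: acc = 10
The first disagreement with the trace is at step 3, where the value should be acc = 4.

step 3, acc = 4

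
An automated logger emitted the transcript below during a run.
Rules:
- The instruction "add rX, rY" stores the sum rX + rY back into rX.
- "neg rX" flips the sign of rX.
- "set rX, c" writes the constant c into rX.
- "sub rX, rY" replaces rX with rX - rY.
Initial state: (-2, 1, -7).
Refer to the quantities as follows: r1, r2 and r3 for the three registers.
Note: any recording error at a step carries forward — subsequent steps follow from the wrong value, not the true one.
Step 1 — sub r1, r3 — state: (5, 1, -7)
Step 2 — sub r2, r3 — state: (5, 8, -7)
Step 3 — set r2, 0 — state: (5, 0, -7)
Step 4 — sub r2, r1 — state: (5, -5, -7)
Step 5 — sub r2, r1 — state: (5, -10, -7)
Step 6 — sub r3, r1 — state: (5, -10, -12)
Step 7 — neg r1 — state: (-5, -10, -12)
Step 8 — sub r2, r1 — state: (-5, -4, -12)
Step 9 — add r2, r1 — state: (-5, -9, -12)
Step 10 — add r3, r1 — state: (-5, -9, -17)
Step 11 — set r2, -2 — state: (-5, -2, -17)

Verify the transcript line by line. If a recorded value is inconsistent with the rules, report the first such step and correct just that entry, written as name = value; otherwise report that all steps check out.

Recomputing the run from the initial state:
step 1: r1 = 5, r2 = 1, r3 = -7
step 2: r1 = 5, r2 = 8, r3 = -7
step 3: r1 = 5, r2 = 0, r3 = -7
step 4: r1 = 5, r2 = -5, r3 = -7
step 5: r1 = 5, r2 = -10, r3 = -7
step 6: r1 = 5, r2 = -10, r3 = -12
step 7: r1 = -5, r2 = -10, r3 = -12
step 8: r1 = -5, r2 = -5, r3 = -12
step 9: r1 = -5, r2 = -10, r3 = -12
step 10: r1 = -5, r2 = -10, r3 = -17
step 11: r1 = -5, r2 = -2, r3 = -17
The first disagreement with the transcript is at step 8, where the value should be r2 = -5.

step 8, r2 = -5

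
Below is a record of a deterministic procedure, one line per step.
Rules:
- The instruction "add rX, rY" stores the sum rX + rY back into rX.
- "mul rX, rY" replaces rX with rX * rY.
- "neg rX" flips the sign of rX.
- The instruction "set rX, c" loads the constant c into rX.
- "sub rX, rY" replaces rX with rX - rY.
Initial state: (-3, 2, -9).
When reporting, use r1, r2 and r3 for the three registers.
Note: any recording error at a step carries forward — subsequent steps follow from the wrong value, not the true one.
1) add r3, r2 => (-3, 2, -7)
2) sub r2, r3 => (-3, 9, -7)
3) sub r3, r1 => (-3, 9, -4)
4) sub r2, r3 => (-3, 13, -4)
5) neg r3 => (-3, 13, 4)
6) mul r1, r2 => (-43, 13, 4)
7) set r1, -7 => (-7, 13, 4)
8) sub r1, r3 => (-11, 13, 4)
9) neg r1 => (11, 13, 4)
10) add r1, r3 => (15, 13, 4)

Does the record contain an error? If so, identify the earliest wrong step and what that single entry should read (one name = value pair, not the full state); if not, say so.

step 6, r1 = -39

Step 1: r3 = -9 + 2 = -7 — in agreement.
Step 2: r2 = 2 - -7 = 9 — no discrepancy.
Step 3: r3 = -7 - -3 = -4 — verified.
Step 4: r2 = 9 - -4 = 13 — matches.
Step 5: r3 = -(-4) = 4 — same as recorded.
Step 6: r1 = -3 * 13 = -39 — the recorded entry deviates here.
The earliest wrong entry is at step 6: it should read r1 = -39.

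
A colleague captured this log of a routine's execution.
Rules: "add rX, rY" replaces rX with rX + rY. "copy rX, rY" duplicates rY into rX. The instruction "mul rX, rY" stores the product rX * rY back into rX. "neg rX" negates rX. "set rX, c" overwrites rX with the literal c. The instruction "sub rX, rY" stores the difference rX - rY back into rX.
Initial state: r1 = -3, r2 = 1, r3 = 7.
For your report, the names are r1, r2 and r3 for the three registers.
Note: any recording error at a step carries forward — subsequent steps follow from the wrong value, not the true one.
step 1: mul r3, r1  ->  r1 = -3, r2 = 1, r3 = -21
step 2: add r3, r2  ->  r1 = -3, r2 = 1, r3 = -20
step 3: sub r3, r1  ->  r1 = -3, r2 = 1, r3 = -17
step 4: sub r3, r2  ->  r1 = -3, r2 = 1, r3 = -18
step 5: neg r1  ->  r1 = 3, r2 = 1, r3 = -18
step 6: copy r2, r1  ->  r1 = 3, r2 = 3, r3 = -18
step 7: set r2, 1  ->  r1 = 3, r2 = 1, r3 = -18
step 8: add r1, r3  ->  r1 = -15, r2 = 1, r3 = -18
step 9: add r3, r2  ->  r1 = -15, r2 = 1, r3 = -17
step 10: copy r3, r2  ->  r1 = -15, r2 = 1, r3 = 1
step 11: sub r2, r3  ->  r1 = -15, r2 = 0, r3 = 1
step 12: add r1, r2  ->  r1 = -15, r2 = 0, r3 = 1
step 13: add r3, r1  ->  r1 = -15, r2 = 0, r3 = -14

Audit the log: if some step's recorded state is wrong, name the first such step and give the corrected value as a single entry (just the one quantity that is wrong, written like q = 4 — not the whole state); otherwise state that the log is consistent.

no error

step 1: r3 = 7 * -3 = -21 -> exactly as logged
step 2: r3 = -21 + 1 = -20 -> confirmed correct
step 3: r3 = -20 - -3 = -17 -> no discrepancy
step 4: r3 = -17 - 1 = -18 -> agrees with the log
step 5: r1 = -(-3) = 3 -> same as recorded
step 6: r2 = 3 -> checks out
step 7: r2 = 1 -> exactly as logged
step 8: r1 = 3 + -18 = -15 -> consistent with the log
step 9: r3 = -18 + 1 = -17 -> verified
step 10: r3 = 1 -> no discrepancy
step 11: r2 = 1 - 1 = 0 -> in agreement
step 12: r1 = -15 + 0 = -15 -> matches
step 13: r3 = 1 + -15 = -14 -> checks out
All steps check out; nothing to correct.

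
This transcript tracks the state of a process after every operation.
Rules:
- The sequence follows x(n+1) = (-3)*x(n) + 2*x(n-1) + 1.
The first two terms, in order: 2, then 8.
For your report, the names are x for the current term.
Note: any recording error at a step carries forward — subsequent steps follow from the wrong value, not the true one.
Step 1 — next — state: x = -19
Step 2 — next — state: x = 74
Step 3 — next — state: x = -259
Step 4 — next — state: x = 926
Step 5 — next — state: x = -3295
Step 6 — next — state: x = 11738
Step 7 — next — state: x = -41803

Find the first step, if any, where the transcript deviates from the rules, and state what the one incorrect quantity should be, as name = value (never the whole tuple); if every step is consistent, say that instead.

no error

1. x = -3*(8) + (2)*(2) + (1) = -19 (in agreement)
2. x = -3*(-19) + (2)*(8) + (1) = 74 (same as recorded)
3. x = -3*(74) + (2)*(-19) + (1) = -259 (no discrepancy)
4. x = -3*(-259) + (2)*(74) + (1) = 926 (matches)
5. x = -3*(926) + (2)*(-259) + (1) = -3295 (same as recorded)
6. x = -3*(-3295) + (2)*(926) + (1) = 11738 (matches)
7. x = -3*(11738) + (2)*(-3295) + (1) = -41803 (agrees with the transcript)
Each recorded entry agrees with the recomputation.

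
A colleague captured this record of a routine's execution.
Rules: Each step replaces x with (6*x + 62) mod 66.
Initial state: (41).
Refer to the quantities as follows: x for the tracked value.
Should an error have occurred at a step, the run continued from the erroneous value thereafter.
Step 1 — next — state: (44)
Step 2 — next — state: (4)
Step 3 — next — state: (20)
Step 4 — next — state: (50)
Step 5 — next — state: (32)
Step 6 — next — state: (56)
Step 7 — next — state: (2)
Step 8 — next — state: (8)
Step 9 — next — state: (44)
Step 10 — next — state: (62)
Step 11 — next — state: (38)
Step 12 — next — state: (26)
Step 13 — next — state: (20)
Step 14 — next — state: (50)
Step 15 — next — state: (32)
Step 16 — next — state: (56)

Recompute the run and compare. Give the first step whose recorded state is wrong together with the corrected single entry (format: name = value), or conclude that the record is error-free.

Step 1: x = (6*41 + 62) mod 66 = 44 — agrees with the record.
Step 2: x = (6*44 + 62) mod 66 = 62 — a discrepancy with the record.
Step 2 is the first one off; corrected, x = 62.

step 2, x = 62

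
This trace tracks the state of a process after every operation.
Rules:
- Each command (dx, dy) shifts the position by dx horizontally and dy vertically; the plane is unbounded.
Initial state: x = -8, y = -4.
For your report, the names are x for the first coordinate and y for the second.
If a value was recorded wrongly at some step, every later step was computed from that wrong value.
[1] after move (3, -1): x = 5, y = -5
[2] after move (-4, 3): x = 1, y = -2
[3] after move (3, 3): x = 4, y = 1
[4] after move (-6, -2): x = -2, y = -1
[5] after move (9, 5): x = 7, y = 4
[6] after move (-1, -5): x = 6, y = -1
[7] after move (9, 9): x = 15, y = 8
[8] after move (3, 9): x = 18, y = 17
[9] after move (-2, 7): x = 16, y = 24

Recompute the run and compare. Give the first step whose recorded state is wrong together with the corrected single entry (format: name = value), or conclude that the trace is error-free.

step 1, x = -5

Step 1: x = -8 + (3) = -5, y = -4 + (-1) = -5 — a discrepancy with the trace.
First deviation found at step 1; the corrected entry is x = -5.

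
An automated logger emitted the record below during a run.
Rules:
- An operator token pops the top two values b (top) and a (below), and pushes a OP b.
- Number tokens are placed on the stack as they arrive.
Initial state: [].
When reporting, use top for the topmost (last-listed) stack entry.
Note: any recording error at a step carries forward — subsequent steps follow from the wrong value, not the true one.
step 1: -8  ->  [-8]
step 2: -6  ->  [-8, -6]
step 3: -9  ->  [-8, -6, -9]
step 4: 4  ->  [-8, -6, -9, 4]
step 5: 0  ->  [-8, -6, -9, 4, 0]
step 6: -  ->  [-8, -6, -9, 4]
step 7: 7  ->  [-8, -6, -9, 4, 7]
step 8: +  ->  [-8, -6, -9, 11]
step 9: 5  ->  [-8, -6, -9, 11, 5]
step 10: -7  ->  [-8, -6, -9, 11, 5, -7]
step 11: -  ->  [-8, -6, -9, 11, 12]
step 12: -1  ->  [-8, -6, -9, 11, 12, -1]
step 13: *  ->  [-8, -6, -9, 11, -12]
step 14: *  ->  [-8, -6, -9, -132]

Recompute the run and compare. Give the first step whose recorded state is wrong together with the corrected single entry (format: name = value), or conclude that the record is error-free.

no error

step 1: push -8: top = -8 -> checks out
step 2: push -6: top = -6 -> consistent with the record
step 3: push -9: top = -9 -> verified
step 4: push 4: top = 4 -> agrees with the record
step 5: push 0: top = 0 -> agrees with the record
step 6: 4 - 0 = 4 -> checks out
step 7: push 7: top = 7 -> confirmed correct
step 8: 4 + 7 = 11 -> in agreement
step 9: push 5: top = 5 -> matches
step 10: push -7: top = -7 -> confirmed correct
step 11: 5 - -7 = 12 -> verified
step 12: push -1: top = -1 -> confirmed correct
step 13: 12 * -1 = -12 -> agrees with the record
step 14: 11 * -12 = -132 -> consistent with the record
All steps check out; nothing to correct.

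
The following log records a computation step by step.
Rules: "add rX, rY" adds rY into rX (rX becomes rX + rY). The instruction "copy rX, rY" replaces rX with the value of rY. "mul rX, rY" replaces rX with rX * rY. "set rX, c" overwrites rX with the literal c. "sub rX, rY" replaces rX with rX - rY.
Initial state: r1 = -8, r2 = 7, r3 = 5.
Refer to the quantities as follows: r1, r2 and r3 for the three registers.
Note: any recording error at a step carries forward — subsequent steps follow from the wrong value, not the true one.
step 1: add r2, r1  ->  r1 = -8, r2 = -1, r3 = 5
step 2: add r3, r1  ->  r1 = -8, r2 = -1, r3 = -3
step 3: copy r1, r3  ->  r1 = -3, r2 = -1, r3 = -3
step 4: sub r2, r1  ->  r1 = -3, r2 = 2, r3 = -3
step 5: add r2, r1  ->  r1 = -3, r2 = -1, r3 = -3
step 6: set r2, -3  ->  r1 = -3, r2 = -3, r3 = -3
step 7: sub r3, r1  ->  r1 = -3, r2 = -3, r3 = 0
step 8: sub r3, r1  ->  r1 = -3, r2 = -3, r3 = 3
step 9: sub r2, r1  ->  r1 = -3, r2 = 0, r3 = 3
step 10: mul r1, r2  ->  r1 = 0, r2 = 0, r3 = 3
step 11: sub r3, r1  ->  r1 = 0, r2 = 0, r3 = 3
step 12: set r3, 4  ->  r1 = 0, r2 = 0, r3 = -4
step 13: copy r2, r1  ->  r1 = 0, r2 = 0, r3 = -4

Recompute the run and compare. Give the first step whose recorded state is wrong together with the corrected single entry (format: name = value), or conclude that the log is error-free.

step 12, r3 = 4

step 1: r2 = 7 + -8 = -1 -> no discrepancy
step 2: r3 = 5 + -8 = -3 -> agrees with the log
step 3: r1 = -3 -> verified
step 4: r2 = -1 - -3 = 2 -> agrees with the log
step 5: r2 = 2 + -3 = -1 -> in agreement
step 6: r2 = -3 -> exactly as logged
step 7: r3 = -3 - -3 = 0 -> consistent with the log
step 8: r3 = 0 - -3 = 3 -> matches
step 9: r2 = -3 - -3 = 0 -> no discrepancy
step 10: r1 = -3 * 0 = 0 -> agrees with the log
step 11: r3 = 3 - 0 = 3 -> verified
step 12: r3 = 4 -> first mismatch against the log
The audit stops at step 12: the recorded entry is wrong and should be r3 = 4.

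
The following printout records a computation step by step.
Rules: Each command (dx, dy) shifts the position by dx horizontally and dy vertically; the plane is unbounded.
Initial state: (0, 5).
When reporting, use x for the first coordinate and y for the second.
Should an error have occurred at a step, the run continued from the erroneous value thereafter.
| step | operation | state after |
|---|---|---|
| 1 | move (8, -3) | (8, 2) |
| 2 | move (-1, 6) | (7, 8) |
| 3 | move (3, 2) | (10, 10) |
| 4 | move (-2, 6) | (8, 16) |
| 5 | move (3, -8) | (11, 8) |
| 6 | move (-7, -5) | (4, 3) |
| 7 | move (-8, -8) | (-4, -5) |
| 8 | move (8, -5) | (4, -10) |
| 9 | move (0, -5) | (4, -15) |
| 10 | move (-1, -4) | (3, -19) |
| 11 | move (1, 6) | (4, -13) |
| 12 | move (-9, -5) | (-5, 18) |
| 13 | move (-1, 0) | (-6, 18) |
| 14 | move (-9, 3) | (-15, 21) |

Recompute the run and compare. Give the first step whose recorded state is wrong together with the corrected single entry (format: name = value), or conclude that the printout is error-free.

Recomputing the run from the initial state:
step 1: x = 8, y = 2
step 2: x = 7, y = 8
step 3: x = 10, y = 10
step 4: x = 8, y = 16
step 5: x = 11, y = 8
step 6: x = 4, y = 3
step 7: x = -4, y = -5
step 8: x = 4, y = -10
step 9: x = 4, y = -15
step 10: x = 3, y = -19
step 11: x = 4, y = -13
step 12: x = -5, y = -18
step 13: x = -6, y = -18
step 14: x = -15, y = -15
The first disagreement with the printout is at step 12, where the value should be y = -18.

step 12, y = -18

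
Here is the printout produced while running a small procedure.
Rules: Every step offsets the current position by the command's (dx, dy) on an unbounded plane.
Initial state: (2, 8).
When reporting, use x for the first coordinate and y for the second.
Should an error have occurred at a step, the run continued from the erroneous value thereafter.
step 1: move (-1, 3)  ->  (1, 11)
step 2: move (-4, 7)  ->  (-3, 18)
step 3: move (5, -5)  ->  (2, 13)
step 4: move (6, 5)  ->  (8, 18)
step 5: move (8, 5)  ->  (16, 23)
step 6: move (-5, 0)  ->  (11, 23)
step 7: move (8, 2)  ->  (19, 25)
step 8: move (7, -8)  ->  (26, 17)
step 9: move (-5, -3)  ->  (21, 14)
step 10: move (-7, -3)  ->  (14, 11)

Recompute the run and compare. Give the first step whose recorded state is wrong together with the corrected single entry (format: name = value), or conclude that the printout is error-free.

Step 1: x = 2 + (-1) = 1, y = 8 + (3) = 11 — verified.
Step 2: x = 1 + (-4) = -3, y = 11 + (7) = 18 — consistent with the printout.
Step 3: x = -3 + (5) = 2, y = 18 + (-5) = 13 — consistent with the printout.
Step 4: x = 2 + (6) = 8, y = 13 + (5) = 18 — checks out.
Step 5: x = 8 + (8) = 16, y = 18 + (5) = 23 — matches.
Step 6: x = 16 + (-5) = 11, y = 23 + (0) = 23 — agrees with the printout.
Step 7: x = 11 + (8) = 19, y = 23 + (2) = 25 — matches.
Step 8: x = 19 + (7) = 26, y = 25 + (-8) = 17 — checks out.
Step 9: x = 26 + (-5) = 21, y = 17 + (-3) = 14 — confirmed correct.
Step 10: x = 21 + (-7) = 14, y = 14 + (-3) = 11 — no discrepancy.
All entries verified; no error found.

no error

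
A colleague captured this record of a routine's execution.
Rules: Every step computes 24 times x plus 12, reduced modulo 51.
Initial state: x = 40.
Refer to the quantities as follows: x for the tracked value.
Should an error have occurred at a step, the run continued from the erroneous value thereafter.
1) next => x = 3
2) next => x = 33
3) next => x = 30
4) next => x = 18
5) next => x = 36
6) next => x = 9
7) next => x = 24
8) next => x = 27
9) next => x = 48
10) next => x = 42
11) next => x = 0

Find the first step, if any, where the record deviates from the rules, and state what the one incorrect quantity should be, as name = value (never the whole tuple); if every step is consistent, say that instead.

Recomputing the run from the initial state:
step 1: x = 3
step 2: x = 33
step 3: x = 39
step 4: x = 30
step 5: x = 18
step 6: x = 36
step 7: x = 9
step 8: x = 24
step 9: x = 27
step 10: x = 48
step 11: x = 42
The first disagreement with the record is at step 3, where the value should be x = 39.

step 3, x = 39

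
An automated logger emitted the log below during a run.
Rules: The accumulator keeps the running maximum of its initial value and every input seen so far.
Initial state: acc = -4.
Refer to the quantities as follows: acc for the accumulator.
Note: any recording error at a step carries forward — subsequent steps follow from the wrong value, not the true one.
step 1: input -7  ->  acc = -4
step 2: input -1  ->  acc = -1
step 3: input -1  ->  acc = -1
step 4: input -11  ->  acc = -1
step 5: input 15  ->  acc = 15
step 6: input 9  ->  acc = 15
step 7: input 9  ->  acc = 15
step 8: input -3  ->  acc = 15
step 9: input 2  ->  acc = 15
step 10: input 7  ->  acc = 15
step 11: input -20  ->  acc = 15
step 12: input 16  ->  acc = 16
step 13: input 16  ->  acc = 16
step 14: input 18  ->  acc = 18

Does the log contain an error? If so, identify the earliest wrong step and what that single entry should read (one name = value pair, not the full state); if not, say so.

no error

Step 1: acc = max(-4, -7) = -4 — consistent with the log.
Step 2: acc = max(-4, -1) = -1 — matches.
Step 3: acc = max(-1, -1) = -1 — same as recorded.
Step 4: acc = max(-1, -11) = -1 — matches.
Step 5: acc = max(-1, 15) = 15 — verified.
Step 6: acc = max(15, 9) = 15 — matches.
Step 7: acc = max(15, 9) = 15 — confirmed correct.
Step 8: acc = max(15, -3) = 15 — in agreement.
Step 9: acc = max(15, 2) = 15 — no discrepancy.
Step 10: acc = max(15, 7) = 15 — in agreement.
Step 11: acc = max(15, -20) = 15 — matches.
Step 12: acc = max(15, 16) = 16 — no discrepancy.
Step 13: acc = max(16, 16) = 16 — confirmed correct.
Step 14: acc = max(16, 18) = 18 — matches.
All entries verified; no error found.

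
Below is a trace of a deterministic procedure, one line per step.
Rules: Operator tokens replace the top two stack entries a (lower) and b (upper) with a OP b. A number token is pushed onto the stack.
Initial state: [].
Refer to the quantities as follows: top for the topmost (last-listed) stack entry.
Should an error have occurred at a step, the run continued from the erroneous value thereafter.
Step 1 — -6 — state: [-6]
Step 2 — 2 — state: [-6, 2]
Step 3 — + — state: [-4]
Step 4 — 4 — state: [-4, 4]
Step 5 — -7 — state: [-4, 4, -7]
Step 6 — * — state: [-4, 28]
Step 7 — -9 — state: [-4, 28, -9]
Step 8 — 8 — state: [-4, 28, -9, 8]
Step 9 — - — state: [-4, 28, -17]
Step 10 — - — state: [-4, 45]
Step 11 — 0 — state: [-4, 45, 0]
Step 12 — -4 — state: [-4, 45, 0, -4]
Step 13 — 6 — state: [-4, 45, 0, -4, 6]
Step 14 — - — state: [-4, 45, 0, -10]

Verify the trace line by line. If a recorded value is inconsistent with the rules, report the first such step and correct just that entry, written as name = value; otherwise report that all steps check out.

step 6, top = -28

Recomputing the run from the initial state:
step 1: [-6]
step 2: [-6, 2]
step 3: [-4]
step 4: [-4, 4]
step 5: [-4, 4, -7]
step 6: [-4, -28]
step 7: [-4, -28, -9]
step 8: [-4, -28, -9, 8]
step 9: [-4, -28, -17]
step 10: [-4, -11]
step 11: [-4, -11, 0]
step 12: [-4, -11, 0, -4]
step 13: [-4, -11, 0, -4, 6]
step 14: [-4, -11, 0, -10]
The first disagreement with the trace is at step 6, where the value should be top = -28.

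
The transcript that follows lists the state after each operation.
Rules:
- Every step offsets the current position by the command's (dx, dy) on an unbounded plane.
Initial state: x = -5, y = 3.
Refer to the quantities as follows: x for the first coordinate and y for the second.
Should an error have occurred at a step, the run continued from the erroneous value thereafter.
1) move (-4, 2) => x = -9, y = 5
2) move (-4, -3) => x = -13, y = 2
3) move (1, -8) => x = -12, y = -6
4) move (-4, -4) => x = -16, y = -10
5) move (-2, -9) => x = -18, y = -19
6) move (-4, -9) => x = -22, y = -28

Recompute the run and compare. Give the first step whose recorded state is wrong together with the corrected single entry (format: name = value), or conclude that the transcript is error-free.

no error

Step 1: x = -5 + (-4) = -9, y = 3 + (2) = 5 — in agreement.
Step 2: x = -9 + (-4) = -13, y = 5 + (-3) = 2 — exactly as logged.
Step 3: x = -13 + (1) = -12, y = 2 + (-8) = -6 — checks out.
Step 4: x = -12 + (-4) = -16, y = -6 + (-4) = -10 — verified.
Step 5: x = -16 + (-2) = -18, y = -10 + (-9) = -19 — exactly as logged.
Step 6: x = -18 + (-4) = -22, y = -19 + (-9) = -28 — exactly as logged.
Each recorded entry agrees with the recomputation.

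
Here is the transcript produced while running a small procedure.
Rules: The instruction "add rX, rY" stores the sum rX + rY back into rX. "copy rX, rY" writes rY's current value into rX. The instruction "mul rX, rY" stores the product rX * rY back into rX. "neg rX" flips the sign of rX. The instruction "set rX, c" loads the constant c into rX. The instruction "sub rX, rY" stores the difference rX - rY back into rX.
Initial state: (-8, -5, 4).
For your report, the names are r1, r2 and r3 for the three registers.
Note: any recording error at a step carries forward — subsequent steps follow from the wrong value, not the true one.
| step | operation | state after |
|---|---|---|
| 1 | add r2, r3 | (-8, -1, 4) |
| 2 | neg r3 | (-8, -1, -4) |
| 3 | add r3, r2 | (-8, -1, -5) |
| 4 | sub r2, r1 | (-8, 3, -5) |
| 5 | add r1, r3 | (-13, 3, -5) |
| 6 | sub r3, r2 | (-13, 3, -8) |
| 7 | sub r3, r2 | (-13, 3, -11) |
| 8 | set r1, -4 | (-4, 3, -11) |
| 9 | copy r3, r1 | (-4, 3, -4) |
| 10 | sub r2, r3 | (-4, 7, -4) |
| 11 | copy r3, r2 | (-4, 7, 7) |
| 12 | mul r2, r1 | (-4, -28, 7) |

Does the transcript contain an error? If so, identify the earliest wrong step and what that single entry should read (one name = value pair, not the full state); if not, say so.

step 1: r2 = -5 + 4 = -1 -> same as recorded
step 2: r3 = -(4) = -4 -> matches
step 3: r3 = -4 + -1 = -5 -> no discrepancy
step 4: r2 = -1 - -8 = 7 -> this is not what the transcript shows
First deviation found at step 4; the corrected entry is r2 = 7.

step 4, r2 = 7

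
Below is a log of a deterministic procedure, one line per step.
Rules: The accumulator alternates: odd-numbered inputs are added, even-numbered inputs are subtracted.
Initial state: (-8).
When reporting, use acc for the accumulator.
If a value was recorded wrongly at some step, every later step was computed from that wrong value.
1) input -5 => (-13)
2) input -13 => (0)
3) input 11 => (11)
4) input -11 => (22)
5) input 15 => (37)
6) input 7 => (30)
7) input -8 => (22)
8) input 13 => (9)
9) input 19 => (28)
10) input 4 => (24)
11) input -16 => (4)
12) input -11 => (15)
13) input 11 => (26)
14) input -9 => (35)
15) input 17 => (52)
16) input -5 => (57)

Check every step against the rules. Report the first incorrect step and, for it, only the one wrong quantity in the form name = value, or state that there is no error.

Recomputing the run from the initial state:
step 1: acc = -13
step 2: acc = 0
step 3: acc = 11
step 4: acc = 22
step 5: acc = 37
step 6: acc = 30
step 7: acc = 22
step 8: acc = 9
step 9: acc = 28
step 10: acc = 24
step 11: acc = 8
step 12: acc = 19
step 13: acc = 30
step 14: acc = 39
step 15: acc = 56
step 16: acc = 61
The first disagreement with the log is at step 11, where the value should be acc = 8.

step 11, acc = 8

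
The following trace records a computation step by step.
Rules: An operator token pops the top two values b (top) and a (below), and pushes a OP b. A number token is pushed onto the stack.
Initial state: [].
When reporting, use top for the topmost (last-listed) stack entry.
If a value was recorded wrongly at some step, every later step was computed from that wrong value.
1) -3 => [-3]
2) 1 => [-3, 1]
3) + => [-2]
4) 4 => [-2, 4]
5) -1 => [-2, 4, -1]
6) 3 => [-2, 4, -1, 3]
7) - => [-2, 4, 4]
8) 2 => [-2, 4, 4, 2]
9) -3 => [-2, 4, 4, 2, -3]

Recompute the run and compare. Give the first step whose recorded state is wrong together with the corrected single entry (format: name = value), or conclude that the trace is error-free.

step 7, top = -4

1. push -3: top = -3 (verified)
2. push 1: top = 1 (exactly as logged)
3. -3 + 1 = -2 (no discrepancy)
4. push 4: top = 4 (consistent with the trace)
5. push -1: top = -1 (exactly as logged)
6. push 3: top = 3 (confirmed correct)
7. -1 - 3 = -4 (not what was recorded)
So the first discrepancy is step 7, where the right value is top = -4.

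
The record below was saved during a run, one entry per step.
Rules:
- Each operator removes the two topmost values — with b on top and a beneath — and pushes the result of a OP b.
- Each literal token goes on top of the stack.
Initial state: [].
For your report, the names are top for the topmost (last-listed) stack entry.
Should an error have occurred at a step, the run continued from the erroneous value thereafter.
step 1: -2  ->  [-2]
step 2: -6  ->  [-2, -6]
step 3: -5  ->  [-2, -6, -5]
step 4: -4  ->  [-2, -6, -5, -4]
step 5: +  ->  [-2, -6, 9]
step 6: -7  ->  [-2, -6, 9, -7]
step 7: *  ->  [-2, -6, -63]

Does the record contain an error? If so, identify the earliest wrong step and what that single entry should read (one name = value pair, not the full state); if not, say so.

Step 1: push -2: top = -2 — checks out.
Step 2: push -6: top = -6 — no discrepancy.
Step 3: push -5: top = -5 — agrees with the record.
Step 4: push -4: top = -4 — checks out.
Step 5: -5 + -4 = -9 — the record has a different value.
That makes step 5 the first incorrect line — top = -9 is what it should show.

step 5, top = -9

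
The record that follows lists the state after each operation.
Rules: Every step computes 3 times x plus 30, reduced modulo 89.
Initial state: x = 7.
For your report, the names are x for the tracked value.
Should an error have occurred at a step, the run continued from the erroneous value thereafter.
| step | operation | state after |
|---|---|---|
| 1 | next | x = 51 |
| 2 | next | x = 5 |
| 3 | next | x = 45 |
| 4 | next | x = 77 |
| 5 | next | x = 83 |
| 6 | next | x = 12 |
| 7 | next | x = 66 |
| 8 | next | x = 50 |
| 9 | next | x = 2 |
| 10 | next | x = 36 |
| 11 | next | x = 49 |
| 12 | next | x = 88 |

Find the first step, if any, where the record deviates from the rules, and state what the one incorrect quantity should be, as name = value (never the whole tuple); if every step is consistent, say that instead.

step 4, x = 76

step 1: x = (3*7 + 30) mod 89 = 51 -> exactly as logged
step 2: x = (3*51 + 30) mod 89 = 5 -> confirmed correct
step 3: x = (3*5 + 30) mod 89 = 45 -> in agreement
step 4: x = (3*45 + 30) mod 89 = 76 -> not what was recorded
The earliest wrong entry is at step 4: it should read x = 76.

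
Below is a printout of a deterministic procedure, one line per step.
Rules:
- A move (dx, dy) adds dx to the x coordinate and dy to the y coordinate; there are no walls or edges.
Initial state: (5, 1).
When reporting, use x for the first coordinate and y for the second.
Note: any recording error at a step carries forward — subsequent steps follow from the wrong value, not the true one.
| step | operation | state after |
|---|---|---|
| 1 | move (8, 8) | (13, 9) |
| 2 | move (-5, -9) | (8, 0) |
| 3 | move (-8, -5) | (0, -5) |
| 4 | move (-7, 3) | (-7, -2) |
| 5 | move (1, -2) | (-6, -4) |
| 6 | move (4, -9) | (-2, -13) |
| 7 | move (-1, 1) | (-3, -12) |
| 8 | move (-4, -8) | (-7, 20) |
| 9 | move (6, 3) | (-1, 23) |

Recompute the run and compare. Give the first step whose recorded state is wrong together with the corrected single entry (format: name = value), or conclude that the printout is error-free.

Step 1: x = 5 + (8) = 13, y = 1 + (8) = 9 — agrees with the printout.
Step 2: x = 13 + (-5) = 8, y = 9 + (-9) = 0 — no discrepancy.
Step 3: x = 8 + (-8) = 0, y = 0 + (-5) = -5 — checks out.
Step 4: x = 0 + (-7) = -7, y = -5 + (3) = -2 — matches.
Step 5: x = -7 + (1) = -6, y = -2 + (-2) = -4 — verified.
Step 6: x = -6 + (4) = -2, y = -4 + (-9) = -13 — confirmed correct.
Step 7: x = -2 + (-1) = -3, y = -13 + (1) = -12 — in agreement.
Step 8: x = -3 + (-4) = -7, y = -12 + (-8) = -20 — first mismatch against the printout.
First deviation found at step 8; the corrected entry is y = -20.

step 8, y = -20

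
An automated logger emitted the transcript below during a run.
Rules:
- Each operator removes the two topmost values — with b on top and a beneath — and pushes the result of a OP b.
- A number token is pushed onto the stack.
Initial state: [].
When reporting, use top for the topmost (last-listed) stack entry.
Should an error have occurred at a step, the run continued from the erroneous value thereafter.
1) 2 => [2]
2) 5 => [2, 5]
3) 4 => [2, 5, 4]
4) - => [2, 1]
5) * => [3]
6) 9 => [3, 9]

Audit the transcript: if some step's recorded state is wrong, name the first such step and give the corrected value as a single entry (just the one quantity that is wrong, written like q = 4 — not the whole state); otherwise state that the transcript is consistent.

step 5, top = 2

Recomputing the run from the initial state:
step 1: [2]
step 2: [2, 5]
step 3: [2, 5, 4]
step 4: [2, 1]
step 5: [2]
step 6: [2, 9]
The first disagreement with the transcript is at step 5, where the value should be top = 2.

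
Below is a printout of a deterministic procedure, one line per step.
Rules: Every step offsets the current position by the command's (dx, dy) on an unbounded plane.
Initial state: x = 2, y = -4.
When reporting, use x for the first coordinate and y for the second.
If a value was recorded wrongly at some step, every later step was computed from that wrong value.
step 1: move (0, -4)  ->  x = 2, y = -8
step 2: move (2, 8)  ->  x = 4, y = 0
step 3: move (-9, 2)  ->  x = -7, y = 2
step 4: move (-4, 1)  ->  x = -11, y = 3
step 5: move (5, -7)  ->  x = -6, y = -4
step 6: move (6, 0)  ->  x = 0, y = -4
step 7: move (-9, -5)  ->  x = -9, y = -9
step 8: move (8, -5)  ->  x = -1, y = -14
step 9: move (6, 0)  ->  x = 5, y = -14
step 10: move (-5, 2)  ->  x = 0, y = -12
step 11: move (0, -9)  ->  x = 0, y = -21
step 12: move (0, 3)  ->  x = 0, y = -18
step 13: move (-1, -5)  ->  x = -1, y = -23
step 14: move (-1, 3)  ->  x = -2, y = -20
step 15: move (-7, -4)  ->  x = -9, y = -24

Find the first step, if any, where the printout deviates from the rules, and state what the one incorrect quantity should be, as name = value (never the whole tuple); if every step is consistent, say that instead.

step 3, x = -5

Recomputing the run from the initial state:
step 1: x = 2, y = -8
step 2: x = 4, y = 0
step 3: x = -5, y = 2
step 4: x = -9, y = 3
step 5: x = -4, y = -4
step 6: x = 2, y = -4
step 7: x = -7, y = -9
step 8: x = 1, y = -14
step 9: x = 7, y = -14
step 10: x = 2, y = -12
step 11: x = 2, y = -21
step 12: x = 2, y = -18
step 13: x = 1, y = -23
step 14: x = 0, y = -20
step 15: x = -7, y = -24
The first disagreement with the printout is at step 3, where the value should be x = -5.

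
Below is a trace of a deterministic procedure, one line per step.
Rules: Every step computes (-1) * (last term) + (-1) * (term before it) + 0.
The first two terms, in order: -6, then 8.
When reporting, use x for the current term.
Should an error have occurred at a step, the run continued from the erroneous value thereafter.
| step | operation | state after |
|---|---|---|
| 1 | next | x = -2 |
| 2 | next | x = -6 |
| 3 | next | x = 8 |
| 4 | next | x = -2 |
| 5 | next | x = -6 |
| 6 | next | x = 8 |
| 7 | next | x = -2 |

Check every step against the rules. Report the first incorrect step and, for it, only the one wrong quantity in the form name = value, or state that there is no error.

Step 1: x = -1*(8) + (-1)*(-6) + (0) = -2 — consistent with the trace.
Step 2: x = -1*(-2) + (-1)*(8) + (0) = -6 — in agreement.
Step 3: x = -1*(-6) + (-1)*(-2) + (0) = 8 — agrees with the trace.
Step 4: x = -1*(8) + (-1)*(-6) + (0) = -2 — verified.
Step 5: x = -1*(-2) + (-1)*(8) + (0) = -6 — in agreement.
Step 6: x = -1*(-6) + (-1)*(-2) + (0) = 8 — no discrepancy.
Step 7: x = -1*(8) + (-1)*(-6) + (0) = -2 — verified.
The whole run recomputes cleanly — no discrepancies.

no error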